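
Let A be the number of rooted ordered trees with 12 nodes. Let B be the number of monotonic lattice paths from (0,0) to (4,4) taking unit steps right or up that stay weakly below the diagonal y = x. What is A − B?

A rooted plane tree on 12 nodes has 11 edges, and such trees are counted by C_11. So A = C_11 = 58786.
Sub-diagonal monotone paths from (0,0) to (4,4) biject with Dyck paths of semilength 4, giving C_4. So B = C_4 = 14.
A − B = 58786 − 14 = 58772.

58772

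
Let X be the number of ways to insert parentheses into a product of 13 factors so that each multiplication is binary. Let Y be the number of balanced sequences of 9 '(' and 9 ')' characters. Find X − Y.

Ways to associate a product of 13 factors correspond to binary trees on 13 leaves, so the count is C_12. So X = C_12 = 208012.
A balanced arrangement of 9 bracket pairs is a Dyck word of semilength 9, so the count is C_9. So Y = C_9 = 4862.
X − Y = 208012 − 4862 = 203150.

203150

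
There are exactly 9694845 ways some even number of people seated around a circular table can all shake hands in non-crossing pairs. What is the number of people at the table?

30

Non-crossing handshake pairings of 2n people are counted by C_n. Since C_15 = 9694845, the index is 15.
So n = 15, and there are 2n = 30 people.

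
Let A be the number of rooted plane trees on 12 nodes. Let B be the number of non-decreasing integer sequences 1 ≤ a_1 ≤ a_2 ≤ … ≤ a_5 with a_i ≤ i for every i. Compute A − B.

Rooted ordered (plane) trees on m nodes have m−1 edges and are counted by C_{m−1}; m = 12 gives C_11. So A = C_11 = 58786.
Weakly increasing sequences with a_i ≤ i biject with Dyck paths of semilength 5, so there are C_5. So B = C_5 = 42.
A − B = 58786 − 42 = 58744.

58744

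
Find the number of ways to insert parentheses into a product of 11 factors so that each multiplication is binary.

16796

Ways to associate a product of 11 factors correspond to binary trees on 11 leaves, so the count is C_10.
C_10 = 16796.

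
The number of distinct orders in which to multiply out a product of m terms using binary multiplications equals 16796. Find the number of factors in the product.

11

Parenthesizations of m factors are counted by C_{m−1}. The Catalan number equal to 16796 is C_10.
So the index is 10, and the number of factors is 10 + 1 = 11.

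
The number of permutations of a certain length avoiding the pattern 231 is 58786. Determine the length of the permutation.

11

Permutations of [n] avoiding a fixed length-3 pattern are counted by C_n. The Catalan number equal to 58786 is C_11.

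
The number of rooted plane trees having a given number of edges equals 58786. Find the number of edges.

11

Rooted ordered trees with n edges are counted by C_n; 58786 = C_11.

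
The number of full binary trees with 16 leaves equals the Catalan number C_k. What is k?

15

A full binary tree with L leaves has L−1 internal nodes and is counted by C_{L−1}; L = 16 gives C_15.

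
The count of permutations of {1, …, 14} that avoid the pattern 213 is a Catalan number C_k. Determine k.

14

Permutations of [n] avoiding any single length-3 pattern are counted by C_n; here n = 14.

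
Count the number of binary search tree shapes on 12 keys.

There are C_n binary search tree shapes on n keys; with n = 12 that is C_12.
C_12 = C(24,12)/13 = 2704156/13 = 208012.

208012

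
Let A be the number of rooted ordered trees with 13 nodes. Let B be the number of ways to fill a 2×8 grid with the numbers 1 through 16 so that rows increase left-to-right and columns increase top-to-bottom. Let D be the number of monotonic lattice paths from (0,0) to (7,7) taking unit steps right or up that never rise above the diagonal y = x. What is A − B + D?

207011

A rooted plane tree on 13 nodes has 12 edges, and such trees are counted by C_12. So A = C_12 = 208012.
Standard Young tableaux of shape 2×n are counted by C_n; here n = 8. So B = C_8 = 1430.
Sub-diagonal monotone paths from (0,0) to (7,7) biject with Dyck paths of semilength 7, giving C_7. So D = C_7 = 429.
A − B + D = 208012 − 1430 + 429 = 207011.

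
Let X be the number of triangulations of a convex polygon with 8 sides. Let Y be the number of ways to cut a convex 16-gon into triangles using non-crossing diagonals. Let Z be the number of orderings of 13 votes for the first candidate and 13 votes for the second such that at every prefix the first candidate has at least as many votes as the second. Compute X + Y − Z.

The number of triangulations of an 8-gon is the Catalan number C_6 (index = sides − 2). So X = C_6 = 132.
Triangulations of a convex m-gon are counted by C_{m−2}; with m = 16 this is C_14. So Y = C_14 = 2674440.
Ballot sequences with n votes each where one side never trails are Dyck words, counted by C_n; here n = 13. So Z = C_13 = 742900.
X + Y − Z = 132 + 2674440 − 742900 = 1931672.

1931672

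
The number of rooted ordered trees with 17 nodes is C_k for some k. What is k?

16

A rooted plane tree on 17 nodes has 16 edges, and such trees are counted by C_16.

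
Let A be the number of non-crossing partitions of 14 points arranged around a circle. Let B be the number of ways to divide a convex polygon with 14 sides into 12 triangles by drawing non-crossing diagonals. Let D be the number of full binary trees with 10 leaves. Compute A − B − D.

Non-crossing partitions of an n-element set are counted by C_n; here n = 14. So A = C_14 = 2674440.
The number of triangulations of a 14-gon is the Catalan number C_12 (index = sides − 2). So B = C_12 = 208012.
A full binary tree with L leaves has L−1 internal nodes and is counted by C_{L−1}; L = 10 gives C_9. So D = C_9 = 4862.
A − B − D = 2674440 − 208012 − 4862 = 2461566.

2461566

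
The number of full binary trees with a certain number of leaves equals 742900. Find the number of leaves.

14

Full binary trees with L leaves are counted by C_{L−1}. Since C_13 = 742900, the index is 13.
So the index is 13, and the number of leaves is 13 + 1 = 14.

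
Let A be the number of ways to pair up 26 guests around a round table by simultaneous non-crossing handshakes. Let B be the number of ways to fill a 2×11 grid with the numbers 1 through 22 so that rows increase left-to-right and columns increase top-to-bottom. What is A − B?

With 26 = 2·13 people, non-crossing handshake pairings are non-crossing perfect matchings on a circle, counted by C_13. So A = C_13 = 742900.
By the hook-length formula (or a Dyck-path bijection), SYT of shape 2×11 number C_11. So B = C_11 = 58786.
A − B = 742900 − 58786 = 684114.

684114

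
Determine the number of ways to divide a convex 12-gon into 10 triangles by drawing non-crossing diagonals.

Triangulations of a convex m-gon are counted by C_{m−2}; with m = 12 this is C_10.
C_10 = C(20,10)/11 = 184756/11 = 16796.

16796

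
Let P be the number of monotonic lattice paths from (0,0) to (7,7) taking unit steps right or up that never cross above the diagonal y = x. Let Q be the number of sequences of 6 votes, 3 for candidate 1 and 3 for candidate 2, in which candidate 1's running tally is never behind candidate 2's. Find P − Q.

Sub-diagonal monotone paths from (0,0) to (7,7) biject with Dyck paths of semilength 7, giving C_7. So P = C_7 = 429.
Reading a vote for the leader as '(' and for the other as ')' turns such a sequence into a balanced string of 3 pairs, so the count is C_3. So Q = C_3 = 5.
P − Q = 429 − 5 = 424.

424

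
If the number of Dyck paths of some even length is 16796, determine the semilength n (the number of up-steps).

Dyck paths of semilength n are counted by C_n. The Catalan number equal to 16796 is C_10.

10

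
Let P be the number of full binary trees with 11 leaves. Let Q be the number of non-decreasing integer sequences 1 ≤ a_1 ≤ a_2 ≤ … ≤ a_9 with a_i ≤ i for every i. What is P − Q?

Full binary trees with 11 leaves have 11−1 = 10 internal nodes, so there are C_10 of them. So P = C_10 = 16796.
Weakly increasing sequences with a_i ≤ i biject with Dyck paths of semilength 9, so there are C_9. So Q = C_9 = 4862.
P − Q = 16796 − 4862 = 11934.

11934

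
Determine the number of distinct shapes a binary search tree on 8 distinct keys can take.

Rooted binary trees with 8 nodes (each child slot possibly empty) number C_8.
C_8 = C_7 · 2(2·7+1)/(7+2) = 429 · 30/9 = 1430.

1430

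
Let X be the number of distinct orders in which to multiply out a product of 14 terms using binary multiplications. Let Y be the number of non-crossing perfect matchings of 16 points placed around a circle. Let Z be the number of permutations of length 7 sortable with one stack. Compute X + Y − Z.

Bracketing 14 factors into binary products is counted by C_{14−1} = C_13. So X = C_13 = 742900.
Pairing 16 circle points by 8 non-crossing chords gives C_8 matchings. So Y = C_8 = 1430.
Stack-sortable permutations are exactly the 231-avoiding ones, counted by C_n; here n = 7. So Z = C_7 = 429.
X + Y − Z = 742900 + 1430 − 429 = 743901.

743901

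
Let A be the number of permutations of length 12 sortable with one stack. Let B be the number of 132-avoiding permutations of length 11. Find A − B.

149226

Stack-sortable permutations are exactly the 231-avoiding ones, counted by C_n; here n = 12. So A = C_12 = 208012.
Permutations of [n] avoiding any single length-3 pattern are counted by C_n; here n = 11. So B = C_11 = 58786.
A − B = 208012 − 58786 = 149226.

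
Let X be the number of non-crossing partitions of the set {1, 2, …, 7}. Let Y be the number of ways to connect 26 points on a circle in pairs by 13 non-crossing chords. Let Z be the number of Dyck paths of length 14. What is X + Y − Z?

742900

Non-crossing partitions of an n-element set are counted by C_n; here n = 7. So X = C_7 = 429.
Pairing 26 circle points by 13 non-crossing chords gives C_13 matchings. So Y = C_13 = 742900.
Paths of 7 up- and 7 down-steps that never dip below the axis are Dyck paths; their count is C_7. So Z = C_7 = 429.
X + Y − Z = 429 + 742900 − 429 = 742900.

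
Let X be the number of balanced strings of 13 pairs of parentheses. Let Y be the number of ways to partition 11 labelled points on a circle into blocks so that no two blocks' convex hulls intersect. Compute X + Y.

Balanced strings of n pairs of brackets are counted by C_n; here n = 13. So X = C_13 = 742900.
Non-crossing partitions of an n-element set are counted by C_n; here n = 11. So Y = C_11 = 58786.
X + Y = 742900 + 58786 = 801686.

801686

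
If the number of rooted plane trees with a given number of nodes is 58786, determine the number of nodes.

Rooted ordered trees on m nodes are counted by C_{m−1}; 58786 = C_11.
So the index is 11, and the number of nodes is 11 + 1 = 12.

12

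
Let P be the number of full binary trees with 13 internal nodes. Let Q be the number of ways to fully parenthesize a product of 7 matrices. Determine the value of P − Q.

742768

The number of full binary trees on 13 internal nodes is the Catalan number C_13. So P = C_13 = 742900.
Bracketing 7 factors into binary products is counted by C_{7−1} = C_6. So Q = C_6 = 132.
P − Q = 742900 − 132 = 742768.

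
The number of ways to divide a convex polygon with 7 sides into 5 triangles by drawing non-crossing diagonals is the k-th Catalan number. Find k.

A convex 7-gon is triangulated into 5 triangles, and the number of such triangulations is the Catalan number C_{7−2} = C_5.

5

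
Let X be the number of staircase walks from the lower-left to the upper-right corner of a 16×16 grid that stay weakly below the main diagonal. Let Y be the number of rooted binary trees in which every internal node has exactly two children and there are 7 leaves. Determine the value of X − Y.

35357538

Monotone paths in an n×n grid that stay weakly below the diagonal are counted by C_n; here n = 16. So X = C_16 = 35357670.
Full binary trees with 7 leaves have 7−1 = 6 internal nodes, so there are C_6 of them. So Y = C_6 = 132.
X − Y = 35357670 − 132 = 35357538.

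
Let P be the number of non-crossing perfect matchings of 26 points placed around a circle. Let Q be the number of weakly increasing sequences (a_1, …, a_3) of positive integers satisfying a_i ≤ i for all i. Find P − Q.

Non-crossing perfect matchings of 2n points on a circle are counted by C_n; with 26 points, n = 13. So P = C_13 = 742900.
Such sub-staircase sequences of length n are counted by C_n; here n = 3. So Q = C_3 = 5.
P − Q = 742900 − 5 = 742895.

742895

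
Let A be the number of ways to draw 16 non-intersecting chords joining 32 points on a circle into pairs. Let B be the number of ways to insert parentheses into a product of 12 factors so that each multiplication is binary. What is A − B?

35298884

Non-crossing perfect matchings of 2n points on a circle are counted by C_n; with 32 points, n = 16. So A = C_16 = 35357670.
Parenthesizations of m factors correspond to full binary trees with m leaves, counted by C_{m−1}; m = 12 gives C_11. So B = C_11 = 58786.
A − B = 35357670 − 58786 = 35298884.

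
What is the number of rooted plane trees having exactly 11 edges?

A rooted plane tree with 11 edges has 12 nodes, and the count is C_11.
C_11 = C_10 · 2(2·10+1)/(10+2) = 16796 · 42/12 = 58786.

58786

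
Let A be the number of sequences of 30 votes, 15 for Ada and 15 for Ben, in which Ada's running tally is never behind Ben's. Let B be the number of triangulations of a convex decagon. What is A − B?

9693415

Ballot sequences with n votes each where one side never trails are Dyck words, counted by C_n; here n = 15. So A = C_15 = 9694845.
The number of triangulations of a 10-gon is the Catalan number C_8 (index = sides − 2). So B = C_8 = 1430.
A − B = 9694845 − 1430 = 9693415.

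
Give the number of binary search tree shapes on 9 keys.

Rooted binary trees with 9 nodes (each child slot possibly empty) number C_9.
C_9 = C_8 · 2(2·8+1)/(8+2) = 1430 · 34/10 = 4862.

4862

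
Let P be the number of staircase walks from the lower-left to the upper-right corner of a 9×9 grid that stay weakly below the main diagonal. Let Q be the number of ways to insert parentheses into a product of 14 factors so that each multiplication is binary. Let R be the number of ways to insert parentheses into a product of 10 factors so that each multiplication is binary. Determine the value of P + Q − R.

742900

Monotone paths in an n×n grid that stay weakly below the diagonal are counted by C_n; here n = 9. So P = C_9 = 4862.
Bracketing 14 factors into binary products is counted by C_{14−1} = C_13. So Q = C_13 = 742900.
Parenthesizations of m factors correspond to full binary trees with m leaves, counted by C_{m−1}; m = 10 gives C_9. So R = C_9 = 4862.
P + Q − R = 4862 + 742900 − 4862 = 742900.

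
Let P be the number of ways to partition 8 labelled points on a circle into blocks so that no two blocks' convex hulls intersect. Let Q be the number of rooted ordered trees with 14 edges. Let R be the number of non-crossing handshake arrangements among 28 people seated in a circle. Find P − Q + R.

1430

Non-crossing partitions of an n-element set are counted by C_n; here n = 8. So P = C_8 = 1430.
Rooted ordered trees with n edges are counted by C_n; here n = 14. So Q = C_14 = 2674440.
Non-crossing handshake pairings of 2n people are counted by C_n; 28 people gives n = 14. So R = C_14 = 2674440.
P − Q + R = 1430 − 2674440 + 2674440 = 1430.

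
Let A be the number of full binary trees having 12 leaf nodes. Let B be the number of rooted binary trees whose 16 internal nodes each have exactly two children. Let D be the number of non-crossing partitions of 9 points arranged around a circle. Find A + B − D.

A full binary tree with L leaves has L−1 internal nodes and is counted by C_{L−1}; L = 12 gives C_11. So A = C_11 = 58786.
Full binary trees with n internal nodes are counted by C_n; here n = 16. So B = C_16 = 35357670.
Non-crossing partitions of an n-element set are counted by C_n; here n = 9. So D = C_9 = 4862.
A + B − D = 58786 + 35357670 − 4862 = 35411594.

35411594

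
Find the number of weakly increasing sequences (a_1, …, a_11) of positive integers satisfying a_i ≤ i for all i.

Weakly increasing sequences with a_i ≤ i biject with Dyck paths of semilength 11, so there are C_11.
C_11 = C_10 · 2(2·10+1)/(10+2) = 16796 · 42/12 = 58786.

58786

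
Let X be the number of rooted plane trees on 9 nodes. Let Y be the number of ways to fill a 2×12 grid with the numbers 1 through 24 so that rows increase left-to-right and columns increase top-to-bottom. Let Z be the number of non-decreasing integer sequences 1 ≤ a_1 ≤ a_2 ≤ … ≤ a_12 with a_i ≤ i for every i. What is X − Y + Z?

1430

A rooted plane tree on 9 nodes has 8 edges, and such trees are counted by C_8. So X = C_8 = 1430.
By the hook-length formula (or a Dyck-path bijection), SYT of shape 2×12 number C_12. So Y = C_12 = 208012.
Such sub-staircase sequences of length n are counted by C_n; here n = 12. So Z = C_12 = 208012.
X − Y + Z = 1430 − 208012 + 208012 = 1430.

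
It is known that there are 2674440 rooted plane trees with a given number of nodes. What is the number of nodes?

15

Rooted ordered trees on m nodes are counted by C_{m−1}, and C_14 = 2674440.
So the index is 14, and the number of nodes is 14 + 1 = 15.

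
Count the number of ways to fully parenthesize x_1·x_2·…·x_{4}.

Parenthesizations of m factors correspond to full binary trees with m leaves, counted by C_{m−1}; m = 4 gives C_3.
C_3 = 5.

5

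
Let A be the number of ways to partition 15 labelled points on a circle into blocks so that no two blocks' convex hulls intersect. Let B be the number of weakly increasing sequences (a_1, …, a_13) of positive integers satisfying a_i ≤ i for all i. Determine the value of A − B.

8951945

The non-crossing partitions of [15] form a lattice of size C_15. So A = C_15 = 9694845.
Weakly increasing sequences with a_i ≤ i biject with Dyck paths of semilength 13, so there are C_13. So B = C_13 = 742900.
A − B = 9694845 − 742900 = 8951945.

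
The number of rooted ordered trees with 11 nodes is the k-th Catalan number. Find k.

Rooted ordered (plane) trees on m nodes have m−1 edges and are counted by C_{m−1}; m = 11 gives C_10.

10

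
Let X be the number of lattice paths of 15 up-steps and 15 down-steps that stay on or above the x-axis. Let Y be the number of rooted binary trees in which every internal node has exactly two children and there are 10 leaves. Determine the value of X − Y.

9689983

Paths of 15 up- and 15 down-steps that never dip below the axis are Dyck paths; their count is C_15. So X = C_15 = 9694845.
Full binary trees with 10 leaves have 10−1 = 9 internal nodes, so there are C_9 of them. So Y = C_9 = 4862.
X − Y = 9694845 − 4862 = 9689983.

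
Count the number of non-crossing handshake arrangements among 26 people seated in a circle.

With 26 = 2·13 people, non-crossing handshake pairings are non-crossing perfect matchings on a circle, counted by C_13.
C_13 = C(26,13)/14 = 10400600/14 = 742900.

742900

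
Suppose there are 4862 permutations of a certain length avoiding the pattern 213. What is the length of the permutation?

Permutations of [n] avoiding a fixed length-3 pattern are counted by C_n. Since C_9 = 4862, the index is 9.

9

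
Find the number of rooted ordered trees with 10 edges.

A rooted plane tree with 10 edges has 11 nodes, and the count is C_10.
C_10 = 16796.

16796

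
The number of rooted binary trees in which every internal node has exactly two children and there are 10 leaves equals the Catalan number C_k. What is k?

Full binary trees with 10 leaves have 10−1 = 9 internal nodes, so there are C_9 of them.

9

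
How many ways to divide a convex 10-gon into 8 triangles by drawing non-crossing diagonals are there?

A convex 10-gon is triangulated into 8 triangles, and the number of such triangulations is the Catalan number C_{10−2} = C_8.
C_8 = C_7 · 2(2·7+1)/(7+2) = 429 · 30/9 = 1430.

1430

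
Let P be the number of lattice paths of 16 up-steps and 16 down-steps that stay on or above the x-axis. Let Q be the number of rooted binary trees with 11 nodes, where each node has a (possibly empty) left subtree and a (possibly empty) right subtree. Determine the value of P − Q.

35298884

A Dyck path with 16 up-steps and 16 down-steps has semilength 16, so there are C_16 of them. So P = C_16 = 35357670.
Rooted binary trees with 11 nodes (each child slot possibly empty) number C_11. So Q = C_11 = 58786.
P − Q = 35357670 − 58786 = 35298884.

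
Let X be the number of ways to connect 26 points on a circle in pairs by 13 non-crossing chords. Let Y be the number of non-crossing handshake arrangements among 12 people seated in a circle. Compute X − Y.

742768

Pairing 26 circle points by 13 non-crossing chords gives C_13 matchings. So X = C_13 = 742900.
With 12 = 2·6 people, non-crossing handshake pairings are non-crossing perfect matchings on a circle, counted by C_6. So Y = C_6 = 132.
X − Y = 742900 − 132 = 742768.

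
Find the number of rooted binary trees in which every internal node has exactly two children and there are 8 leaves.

A full binary tree with L leaves has L−1 internal nodes and is counted by C_{L−1}; L = 8 gives C_7.
C_7 = C_6 · 2(2·6+1)/(6+2) = 132 · 26/8 = 429.

429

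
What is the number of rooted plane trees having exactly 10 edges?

16796

Rooted ordered trees with n edges are counted by C_n; here n = 10.
C_10 = C(20,10)/11 = 184756/11 = 16796.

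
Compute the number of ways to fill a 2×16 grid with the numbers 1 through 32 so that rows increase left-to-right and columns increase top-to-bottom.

35357670

Standard Young tableaux of shape 2×n are counted by C_n; here n = 16.
C_16 = C(32,16)/17 = 601080390/17 = 35357670.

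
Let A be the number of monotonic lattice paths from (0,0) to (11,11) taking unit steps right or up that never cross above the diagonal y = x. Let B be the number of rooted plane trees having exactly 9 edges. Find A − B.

53924

Sub-diagonal monotone paths from (0,0) to (11,11) biject with Dyck paths of semilength 11, giving C_11. So A = C_11 = 58786.
Rooted ordered trees with n edges are counted by C_n; here n = 9. So B = C_9 = 4862.
A − B = 58786 − 4862 = 53924.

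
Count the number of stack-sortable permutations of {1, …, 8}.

By Knuth's characterisation, the stack-sortable permutations of length 8 are the 231-avoiders, numbering C_8.
C_8 = 1430.

1430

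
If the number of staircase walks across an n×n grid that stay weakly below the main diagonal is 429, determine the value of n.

7

Such diagonal-avoiding paths in an n×n grid are counted by C_n. The Catalan number equal to 429 is C_7.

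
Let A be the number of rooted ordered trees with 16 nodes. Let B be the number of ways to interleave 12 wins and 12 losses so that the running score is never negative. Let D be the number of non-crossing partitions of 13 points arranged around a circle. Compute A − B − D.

8743933

A rooted plane tree on 16 nodes has 15 edges, and such trees are counted by C_15. So A = C_15 = 9694845.
Ballot sequences with n votes each where one side never trails are Dyck words, counted by C_n; here n = 12. So B = C_12 = 208012.
Non-crossing partitions of an n-element set are counted by C_n; here n = 13. So D = C_13 = 742900.
A − B − D = 9694845 − 208012 − 742900 = 8743933.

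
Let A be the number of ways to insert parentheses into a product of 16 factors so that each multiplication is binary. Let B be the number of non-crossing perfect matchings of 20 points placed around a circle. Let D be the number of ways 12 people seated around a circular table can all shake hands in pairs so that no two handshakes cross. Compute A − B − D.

Parenthesizations of m factors correspond to full binary trees with m leaves, counted by C_{m−1}; m = 16 gives C_15. So A = C_15 = 9694845.
Pairing 20 circle points by 10 non-crossing chords gives C_10 matchings. So B = C_10 = 16796.
Non-crossing handshake pairings of 2n people are counted by C_n; 12 people gives n = 6. So D = C_6 = 132.
A − B − D = 9694845 − 16796 − 132 = 9677917.

9677917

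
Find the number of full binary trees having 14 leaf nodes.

742900

A full binary tree with L leaves has L−1 internal nodes and is counted by C_{L−1}; L = 14 gives C_13.
C_13 = C_12 · 2(2·12+1)/(12+2) = 208012 · 50/14 = 742900.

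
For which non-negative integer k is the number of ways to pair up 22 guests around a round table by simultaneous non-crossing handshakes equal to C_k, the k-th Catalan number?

11

Non-crossing handshake pairings of 2n people are counted by C_n; 22 people gives n = 11.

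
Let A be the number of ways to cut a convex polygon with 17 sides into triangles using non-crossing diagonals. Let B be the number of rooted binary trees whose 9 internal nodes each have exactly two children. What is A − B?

The number of triangulations of a 17-gon is the Catalan number C_15 (index = sides − 2). So A = C_15 = 9694845.
The number of full binary trees on 9 internal nodes is the Catalan number C_9. So B = C_9 = 4862.
A − B = 9694845 − 4862 = 9689983.

9689983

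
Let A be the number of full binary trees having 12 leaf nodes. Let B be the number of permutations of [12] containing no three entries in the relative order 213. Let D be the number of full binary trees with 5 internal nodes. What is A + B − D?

266756

A full binary tree with L leaves has L−1 internal nodes and is counted by C_{L−1}; L = 12 gives C_11. So A = C_11 = 58786.
Permutations of [n] avoiding any single length-3 pattern are counted by C_n; here n = 12. So B = C_12 = 208012.
The number of full binary trees on 5 internal nodes is the Catalan number C_5. So D = C_5 = 42.
A + B − D = 58786 + 208012 − 42 = 266756.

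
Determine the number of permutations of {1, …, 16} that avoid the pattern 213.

For any fixed pattern of length 3, the pattern-avoiding permutations of [16] number C_16.
C_16 = C(32,16)/17 = 601080390/17 = 35357670.

35357670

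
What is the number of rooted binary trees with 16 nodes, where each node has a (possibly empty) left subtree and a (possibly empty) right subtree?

35357670

Binary trees (left/right distinguished) on n nodes are counted by C_n; here n = 16.
C_16 = C(32,16)/17 = 601080390/17 = 35357670.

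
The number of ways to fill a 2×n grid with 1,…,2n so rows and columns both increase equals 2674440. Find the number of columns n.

Standard Young tableaux of shape 2×n are counted by C_n, and C_14 = 2674440.

14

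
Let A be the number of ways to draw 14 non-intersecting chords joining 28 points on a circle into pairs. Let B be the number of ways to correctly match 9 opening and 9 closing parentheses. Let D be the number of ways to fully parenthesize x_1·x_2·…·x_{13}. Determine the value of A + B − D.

Non-crossing perfect matchings of 2n points on a circle are counted by C_n; with 28 points, n = 14. So A = C_14 = 2674440.
Balanced strings of n pairs of brackets are counted by C_n; here n = 9. So B = C_9 = 4862.
Bracketing 13 factors into binary products is counted by C_{13−1} = C_12. So D = C_12 = 208012.
A + B − D = 2674440 + 4862 − 208012 = 2471290.

2471290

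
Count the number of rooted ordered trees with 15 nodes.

A rooted plane tree on 15 nodes has 14 edges, and such trees are counted by C_14.
C_14 = C(28,14)/15 = 40116600/15 = 2674440.

2674440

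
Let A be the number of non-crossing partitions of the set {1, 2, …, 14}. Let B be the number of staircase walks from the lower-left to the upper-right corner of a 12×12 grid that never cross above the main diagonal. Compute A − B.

Non-crossing partitions of an n-element set are counted by C_n; here n = 14. So A = C_14 = 2674440.
Monotone paths in an n×n grid that stay weakly below the diagonal are counted by C_n; here n = 12. So B = C_12 = 208012.
A − B = 2674440 − 208012 = 2466428.

2466428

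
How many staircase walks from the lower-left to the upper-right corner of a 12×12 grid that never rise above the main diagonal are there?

208012

Sub-diagonal monotone paths from (0,0) to (12,12) biject with Dyck paths of semilength 12, giving C_12.
C_12 = 208012.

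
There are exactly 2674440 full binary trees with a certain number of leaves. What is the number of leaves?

Full binary trees with L leaves are counted by C_{L−1}. The Catalan number equal to 2674440 is C_14.
So the index is 14, and the number of leaves is 14 + 1 = 15.

15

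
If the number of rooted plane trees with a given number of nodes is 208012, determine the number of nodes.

13

Rooted ordered trees on m nodes are counted by C_{m−1}. The Catalan number equal to 208012 is C_12.
So the index is 12, and the number of nodes is 12 + 1 = 13.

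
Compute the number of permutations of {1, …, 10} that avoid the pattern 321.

For any fixed pattern of length 3, the pattern-avoiding permutations of [10] number C_10.
C_10 = 16796.

16796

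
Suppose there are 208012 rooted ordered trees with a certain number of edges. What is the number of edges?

Rooted ordered trees with n edges are counted by C_n; 208012 = C_12.

12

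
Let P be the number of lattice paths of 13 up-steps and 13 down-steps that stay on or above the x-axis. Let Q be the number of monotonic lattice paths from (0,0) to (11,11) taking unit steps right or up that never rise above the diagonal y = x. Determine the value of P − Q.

684114

Paths of 13 up- and 13 down-steps that never dip below the axis are Dyck paths; their count is C_13. So P = C_13 = 742900.
Monotone paths in an n×n grid that stay weakly below the diagonal are counted by C_n; here n = 11. So Q = C_11 = 58786.
P − Q = 742900 − 58786 = 684114.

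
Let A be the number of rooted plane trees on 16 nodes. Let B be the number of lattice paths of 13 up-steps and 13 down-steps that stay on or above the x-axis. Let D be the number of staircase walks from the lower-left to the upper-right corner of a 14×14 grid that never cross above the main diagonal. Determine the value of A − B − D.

Rooted ordered (plane) trees on m nodes have m−1 edges and are counted by C_{m−1}; m = 16 gives C_15. So A = C_15 = 9694845.
Dyck paths of semilength n (length 2n) are counted by C_n; here n = 13. So B = C_13 = 742900.
Monotone paths in an n×n grid that stay weakly below the diagonal are counted by C_n; here n = 14. So D = C_14 = 2674440.
A − B − D = 9694845 − 742900 − 2674440 = 6277505.

6277505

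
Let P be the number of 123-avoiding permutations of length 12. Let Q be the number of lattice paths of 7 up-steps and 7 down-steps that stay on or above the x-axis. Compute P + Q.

Permutations of [n] avoiding any single length-3 pattern are counted by C_n; here n = 12. So P = C_12 = 208012.
Dyck paths of semilength n (length 2n) are counted by C_n; here n = 7. So Q = C_7 = 429.
P + Q = 208012 + 429 = 208441.

208441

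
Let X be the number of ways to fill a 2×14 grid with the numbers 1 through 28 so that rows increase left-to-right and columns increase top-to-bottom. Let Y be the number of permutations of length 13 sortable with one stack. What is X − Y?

1931540

By the hook-length formula (or a Dyck-path bijection), SYT of shape 2×14 number C_14. So X = C_14 = 2674440.
Stack-sortable permutations are exactly the 231-avoiding ones, counted by C_n; here n = 13. So Y = C_13 = 742900.
X − Y = 2674440 − 742900 = 1931540.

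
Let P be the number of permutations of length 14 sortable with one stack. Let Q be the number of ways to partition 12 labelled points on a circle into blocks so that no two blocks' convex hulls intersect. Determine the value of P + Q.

By Knuth's characterisation, the stack-sortable permutations of length 14 are the 231-avoiders, numbering C_14. So P = C_14 = 2674440.
The non-crossing partitions of [12] form a lattice of size C_12. So Q = C_12 = 208012.
P + Q = 2674440 + 208012 = 2882452.

2882452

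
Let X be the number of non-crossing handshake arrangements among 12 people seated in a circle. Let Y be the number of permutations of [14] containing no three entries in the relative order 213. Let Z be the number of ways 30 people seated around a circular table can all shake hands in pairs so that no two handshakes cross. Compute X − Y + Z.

With 12 = 2·6 people, non-crossing handshake pairings are non-crossing perfect matchings on a circle, counted by C_6. So X = C_6 = 132.
Permutations of [n] avoiding any single length-3 pattern are counted by C_n; here n = 14. So Y = C_14 = 2674440.
With 30 = 2·15 people, non-crossing handshake pairings are non-crossing perfect matchings on a circle, counted by C_15. So Z = C_15 = 9694845.
X − Y + Z = 132 − 2674440 + 9694845 = 7020537.

7020537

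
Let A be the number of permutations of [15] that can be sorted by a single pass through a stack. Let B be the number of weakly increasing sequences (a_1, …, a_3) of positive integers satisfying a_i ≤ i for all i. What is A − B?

9694840

By Knuth's characterisation, the stack-sortable permutations of length 15 are the 231-avoiders, numbering C_15. So A = C_15 = 9694845.
Such sub-staircase sequences of length n are counted by C_n; here n = 3. So B = C_3 = 5.
A − B = 9694845 − 5 = 9694840.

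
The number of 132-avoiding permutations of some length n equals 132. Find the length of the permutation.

Permutations of [n] avoiding a fixed length-3 pattern are counted by C_n. Since C_6 = 132, the index is 6.

6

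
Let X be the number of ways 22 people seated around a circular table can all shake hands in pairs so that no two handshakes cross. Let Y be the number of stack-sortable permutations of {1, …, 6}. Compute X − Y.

Non-crossing handshake pairings of 2n people are counted by C_n; 22 people gives n = 11. So X = C_11 = 58786.
Stack-sortable permutations are exactly the 231-avoiding ones, counted by C_n; here n = 6. So Y = C_6 = 132.
X − Y = 58786 − 132 = 58654.

58654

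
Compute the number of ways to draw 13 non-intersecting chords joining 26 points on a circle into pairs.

742900

Pairing 26 circle points by 13 non-crossing chords gives C_13 matchings.
C_13 = C_12 · 2(2·12+1)/(12+2) = 208012 · 50/14 = 742900.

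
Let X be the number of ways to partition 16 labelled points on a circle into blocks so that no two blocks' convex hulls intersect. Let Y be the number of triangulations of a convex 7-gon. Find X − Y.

The non-crossing partitions of [16] form a lattice of size C_16. So X = C_16 = 35357670.
The number of triangulations of a 7-gon is the Catalan number C_5 (index = sides − 2). So Y = C_5 = 42.
X − Y = 35357670 − 42 = 35357628.

35357628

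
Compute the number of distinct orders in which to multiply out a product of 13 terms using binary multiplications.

208012

Ways to associate a product of 13 factors correspond to binary trees on 13 leaves, so the count is C_12.
C_12 = C(24,12)/13 = 2704156/13 = 208012.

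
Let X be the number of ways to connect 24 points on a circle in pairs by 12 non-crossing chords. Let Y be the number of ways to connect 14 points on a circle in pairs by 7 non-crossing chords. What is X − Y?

Non-crossing perfect matchings of 2n points on a circle are counted by C_n; with 24 points, n = 12. So X = C_12 = 208012.
Non-crossing perfect matchings of 2n points on a circle are counted by C_n; with 14 points, n = 7. So Y = C_7 = 429.
X − Y = 208012 − 429 = 207583.

207583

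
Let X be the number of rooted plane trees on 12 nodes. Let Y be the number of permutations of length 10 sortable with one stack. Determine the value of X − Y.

Rooted ordered (plane) trees on m nodes have m−1 edges and are counted by C_{m−1}; m = 12 gives C_11. So X = C_11 = 58786.
Stack-sortable permutations are exactly the 231-avoiding ones, counted by C_n; here n = 10. So Y = C_10 = 16796.
X − Y = 58786 − 16796 = 41990.

41990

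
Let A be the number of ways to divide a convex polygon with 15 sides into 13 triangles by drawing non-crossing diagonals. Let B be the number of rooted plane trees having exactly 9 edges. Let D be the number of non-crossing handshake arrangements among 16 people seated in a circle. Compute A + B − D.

Triangulations of a convex m-gon are counted by C_{m−2}; with m = 15 this is C_13. So A = C_13 = 742900.
A rooted plane tree with 9 edges has 10 nodes, and the count is C_9. So B = C_9 = 4862.
With 16 = 2·8 people, non-crossing handshake pairings are non-crossing perfect matchings on a circle, counted by C_8. So D = C_8 = 1430.
A + B − D = 742900 + 4862 − 1430 = 746332.

746332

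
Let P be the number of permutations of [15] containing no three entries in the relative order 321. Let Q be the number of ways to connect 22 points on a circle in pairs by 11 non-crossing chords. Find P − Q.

Permutations of [n] avoiding any single length-3 pattern are counted by C_n; here n = 15. So P = C_15 = 9694845.
Non-crossing perfect matchings of 2n points on a circle are counted by C_n; with 22 points, n = 11. So Q = C_11 = 58786.
P − Q = 9694845 − 58786 = 9636059.

9636059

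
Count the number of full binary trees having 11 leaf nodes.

16796

A full binary tree with L leaves has L−1 internal nodes and is counted by C_{L−1}; L = 11 gives C_10.
C_10 = C_9 · 2(2·9+1)/(9+2) = 4862 · 38/11 = 16796.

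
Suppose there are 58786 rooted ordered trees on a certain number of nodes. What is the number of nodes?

Rooted ordered trees on m nodes are counted by C_{m−1}; 58786 = C_11.
So the index is 11, and the number of nodes is 11 + 1 = 12.

12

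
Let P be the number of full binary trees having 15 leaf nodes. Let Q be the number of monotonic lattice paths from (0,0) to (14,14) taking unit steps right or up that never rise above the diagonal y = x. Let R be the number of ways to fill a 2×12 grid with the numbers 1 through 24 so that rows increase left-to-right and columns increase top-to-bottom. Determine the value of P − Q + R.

A full binary tree with L leaves has L−1 internal nodes and is counted by C_{L−1}; L = 15 gives C_14. So P = C_14 = 2674440.
Monotone paths in an n×n grid that stay weakly below the diagonal are counted by C_n; here n = 14. So Q = C_14 = 2674440.
Standard Young tableaux of shape 2×n are counted by C_n; here n = 12. So R = C_12 = 208012.
P − Q + R = 2674440 − 2674440 + 208012 = 208012.

208012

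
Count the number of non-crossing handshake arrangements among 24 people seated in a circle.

With 24 = 2·12 people, non-crossing handshake pairings are non-crossing perfect matchings on a circle, counted by C_12.
C_12 = C(24,12)/13 = 2704156/13 = 208012.

208012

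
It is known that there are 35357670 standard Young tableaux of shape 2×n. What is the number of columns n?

16

Standard Young tableaux of shape 2×n are counted by C_n; 35357670 = C_16.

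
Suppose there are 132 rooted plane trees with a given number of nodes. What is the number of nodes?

Rooted ordered trees on m nodes are counted by C_{m−1}, and C_6 = 132.
So the index is 6, and the number of nodes is 6 + 1 = 7.

7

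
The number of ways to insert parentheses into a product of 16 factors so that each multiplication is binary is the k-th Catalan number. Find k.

15

Ways to associate a product of 16 factors correspond to binary trees on 16 leaves, so the count is C_15.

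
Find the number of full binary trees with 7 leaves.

Full binary trees with 7 leaves have 7−1 = 6 internal nodes, so there are C_6 of them.
C_6 = C_5 · 2(2·5+1)/(5+2) = 42 · 22/7 = 132.

132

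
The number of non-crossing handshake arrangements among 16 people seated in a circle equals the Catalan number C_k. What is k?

8

With 16 = 2·8 people, non-crossing handshake pairings are non-crossing perfect matchings on a circle, counted by C_8.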